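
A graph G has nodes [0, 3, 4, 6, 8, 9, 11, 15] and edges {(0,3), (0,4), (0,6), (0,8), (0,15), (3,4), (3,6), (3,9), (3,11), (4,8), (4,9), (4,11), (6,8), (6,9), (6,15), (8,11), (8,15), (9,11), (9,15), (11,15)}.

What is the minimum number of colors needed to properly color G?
χ(G) = 4

Clique number ω(G) = 4 (lower bound: χ ≥ ω).
The clique on [0, 6, 8, 15] has size 4, forcing χ ≥ 4, and the coloring below uses 4 colors, so χ(G) = 4.
A valid 4-coloring: color 1: [0, 9]; color 2: [6, 11]; color 3: [3, 8]; color 4: [4, 15].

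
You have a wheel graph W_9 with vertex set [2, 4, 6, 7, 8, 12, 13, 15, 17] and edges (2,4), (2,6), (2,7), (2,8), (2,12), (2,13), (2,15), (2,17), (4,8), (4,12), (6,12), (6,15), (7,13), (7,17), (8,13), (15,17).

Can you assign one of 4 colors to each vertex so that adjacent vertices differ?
Yes, G is 4-colorable

A valid 4-coloring: color 1: [2]; color 2: [7, 8, 12, 15]; color 3: [4, 6, 13, 17].
(χ(G) = 3 ≤ 4.)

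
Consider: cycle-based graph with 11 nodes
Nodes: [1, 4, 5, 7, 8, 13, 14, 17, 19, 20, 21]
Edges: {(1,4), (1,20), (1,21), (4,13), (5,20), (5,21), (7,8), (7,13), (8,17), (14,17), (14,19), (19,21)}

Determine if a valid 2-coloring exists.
No, G is not 2-colorable

Odd cycle [1, 21, 19, 14, 17, 8, 7, 13, 4] needs 3 colors (χ ≥ 3).
Hence χ(G) ≥ 3 > 2, so no proper 2-coloring exists.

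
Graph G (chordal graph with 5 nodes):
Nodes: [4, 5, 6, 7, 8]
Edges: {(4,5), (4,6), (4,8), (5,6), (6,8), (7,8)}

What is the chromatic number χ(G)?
Clique number ω(G) = 3 (lower bound: χ ≥ ω).
The clique on [4, 6, 8] has size 3, forcing χ ≥ 3, and the coloring below uses 3 colors, so χ(G) = 3.
A valid 3-coloring: color 1: [5, 8]; color 2: [6, 7]; color 3: [4].

χ(G) = 3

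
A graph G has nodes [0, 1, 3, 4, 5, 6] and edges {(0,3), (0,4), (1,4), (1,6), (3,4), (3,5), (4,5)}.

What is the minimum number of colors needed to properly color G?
χ(G) = 3

Clique number ω(G) = 3 (lower bound: χ ≥ ω).
The clique on [0, 3, 4] has size 3, forcing χ ≥ 3, and the coloring below uses 3 colors, so χ(G) = 3.
A valid 3-coloring: color 1: [4, 6]; color 2: [1, 3]; color 3: [0, 5].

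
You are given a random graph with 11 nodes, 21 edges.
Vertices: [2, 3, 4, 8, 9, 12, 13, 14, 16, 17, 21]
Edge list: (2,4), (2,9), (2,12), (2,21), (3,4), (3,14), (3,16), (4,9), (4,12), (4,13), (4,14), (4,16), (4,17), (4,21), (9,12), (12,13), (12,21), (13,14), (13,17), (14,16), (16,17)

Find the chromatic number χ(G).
χ(G) = 4

Clique number ω(G) = 4 (lower bound: χ ≥ ω).
The clique on [3, 4, 14, 16] has size 4, forcing χ ≥ 4, and the coloring below uses 4 colors, so χ(G) = 4.
A valid 4-coloring: color 1: [4, 8]; color 2: [12, 14, 17]; color 3: [2, 13, 16]; color 4: [3, 9, 21].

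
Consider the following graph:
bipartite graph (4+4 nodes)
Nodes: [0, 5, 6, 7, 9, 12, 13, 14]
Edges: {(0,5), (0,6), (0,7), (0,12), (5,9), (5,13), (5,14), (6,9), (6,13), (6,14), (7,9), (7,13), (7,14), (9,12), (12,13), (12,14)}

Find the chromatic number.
χ(G) = 2

Clique number ω(G) = 2 (lower bound: χ ≥ ω).
The graph is bipartite (no odd cycle), so 2 colors suffice: χ(G) = 2.
A valid 2-coloring: color 1: [0, 9, 13, 14]; color 2: [5, 6, 7, 12].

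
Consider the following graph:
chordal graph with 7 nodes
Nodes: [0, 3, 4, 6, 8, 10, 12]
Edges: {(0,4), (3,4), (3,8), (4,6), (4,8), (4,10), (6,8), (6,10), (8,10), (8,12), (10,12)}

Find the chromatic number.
Clique number ω(G) = 4 (lower bound: χ ≥ ω).
The clique on [4, 6, 8, 10] has size 4, forcing χ ≥ 4, and the coloring below uses 4 colors, so χ(G) = 4.
A valid 4-coloring: color 1: [4, 12]; color 2: [0, 8]; color 3: [3, 10]; color 4: [6].

χ(G) = 4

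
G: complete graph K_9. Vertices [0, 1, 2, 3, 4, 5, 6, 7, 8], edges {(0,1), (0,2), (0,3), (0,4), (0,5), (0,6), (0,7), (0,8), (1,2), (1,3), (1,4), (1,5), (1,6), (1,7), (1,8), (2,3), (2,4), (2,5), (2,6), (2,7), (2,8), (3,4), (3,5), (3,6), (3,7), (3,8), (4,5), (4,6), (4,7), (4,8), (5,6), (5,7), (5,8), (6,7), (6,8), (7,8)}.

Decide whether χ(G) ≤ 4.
The clique on vertices [0, 1, 2, 3, 4, 5, 6, 7, 8] has size 9 > 4, so it alone needs 9 colors.

No, G is not 4-colorable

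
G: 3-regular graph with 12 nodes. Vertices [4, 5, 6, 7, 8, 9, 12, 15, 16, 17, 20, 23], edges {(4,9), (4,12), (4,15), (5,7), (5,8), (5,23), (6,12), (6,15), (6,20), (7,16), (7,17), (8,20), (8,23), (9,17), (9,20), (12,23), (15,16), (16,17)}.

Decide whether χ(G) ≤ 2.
The clique on vertices [5, 8, 23] has size 3 > 2, so it alone needs 3 colors.

No, G is not 2-colorable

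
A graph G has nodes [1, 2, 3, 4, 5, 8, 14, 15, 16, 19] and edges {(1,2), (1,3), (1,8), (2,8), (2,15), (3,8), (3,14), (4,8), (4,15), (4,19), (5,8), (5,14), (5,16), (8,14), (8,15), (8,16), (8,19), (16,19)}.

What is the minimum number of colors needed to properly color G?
χ(G) = 4

Clique number ω(G) = 3 (lower bound: χ ≥ ω).
Odd cycle [5, 16, 19, 4, 15, 2, 1, 3, 14] needs 3 colors (χ ≥ 3).
Vertex 8 is adjacent to every vertex of [1, 2, 3, 4, 5, 14, 15, 16, 19], which already need 3 colors among themselves, so 8 needs a new color (χ ≥ 4).
The coloring below uses 4 colors, so χ(G) = 4.
A valid 4-coloring: color 1: [8]; color 2: [3, 5, 15, 19]; color 3: [2, 4, 14, 16]; color 4: [1].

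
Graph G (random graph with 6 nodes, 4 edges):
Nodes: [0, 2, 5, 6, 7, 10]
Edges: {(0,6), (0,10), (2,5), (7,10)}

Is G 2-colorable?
A valid 2-coloring: color 1: [2, 6, 10]; color 2: [0, 5, 7].
(χ(G) = 2 ≤ 2.)

Yes, G is 2-colorable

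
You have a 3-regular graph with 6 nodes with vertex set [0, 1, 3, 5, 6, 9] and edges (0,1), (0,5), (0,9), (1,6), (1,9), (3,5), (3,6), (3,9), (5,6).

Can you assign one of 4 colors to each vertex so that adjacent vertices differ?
A valid 4-coloring: color 1: [1, 5]; color 2: [0, 3]; color 3: [6, 9].
(χ(G) = 3 ≤ 4.)

Yes, G is 4-colorable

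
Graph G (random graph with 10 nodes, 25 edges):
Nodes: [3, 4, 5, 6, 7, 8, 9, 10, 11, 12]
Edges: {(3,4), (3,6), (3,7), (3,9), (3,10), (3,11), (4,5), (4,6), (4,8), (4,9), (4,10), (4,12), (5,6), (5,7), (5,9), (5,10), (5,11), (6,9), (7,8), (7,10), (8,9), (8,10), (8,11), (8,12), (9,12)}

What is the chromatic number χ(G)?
Clique number ω(G) = 4 (lower bound: χ ≥ ω).
The clique on [4, 8, 9, 12] has size 4, forcing χ ≥ 4, and the coloring below uses 4 colors, so χ(G) = 4.
A valid 4-coloring: color 1: [4, 7, 11]; color 2: [3, 5, 8]; color 3: [9, 10]; color 4: [6, 12].

χ(G) = 4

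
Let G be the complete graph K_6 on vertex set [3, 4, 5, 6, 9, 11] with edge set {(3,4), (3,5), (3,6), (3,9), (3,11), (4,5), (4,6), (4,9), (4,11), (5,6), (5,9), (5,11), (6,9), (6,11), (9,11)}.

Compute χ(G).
χ(G) = 6

Clique number ω(G) = 6 (lower bound: χ ≥ ω).
The clique on [3, 4, 5, 6, 9, 11] has size 6, forcing χ ≥ 6, and the coloring below uses 6 colors, so χ(G) = 6.
A valid 6-coloring: color 1: [9]; color 2: [4]; color 3: [6]; color 4: [11]; color 5: [3]; color 6: [5].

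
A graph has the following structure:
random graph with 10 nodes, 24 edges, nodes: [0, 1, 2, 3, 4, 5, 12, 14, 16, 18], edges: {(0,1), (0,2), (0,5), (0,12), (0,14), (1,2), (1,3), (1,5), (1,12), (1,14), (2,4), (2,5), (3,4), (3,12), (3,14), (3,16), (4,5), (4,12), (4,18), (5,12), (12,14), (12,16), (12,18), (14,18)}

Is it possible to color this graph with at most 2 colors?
No, G is not 2-colorable

The clique on vertices [0, 1, 2, 5] has size 4 > 2, so it alone needs 4 colors.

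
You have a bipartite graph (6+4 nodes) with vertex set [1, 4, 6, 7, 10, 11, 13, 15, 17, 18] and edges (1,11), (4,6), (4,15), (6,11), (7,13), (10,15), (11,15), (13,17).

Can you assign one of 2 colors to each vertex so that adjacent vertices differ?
Yes, G is 2-colorable

A valid 2-coloring: color 1: [4, 10, 11, 13, 18]; color 2: [1, 6, 7, 15, 17].
(χ(G) = 2 ≤ 2.)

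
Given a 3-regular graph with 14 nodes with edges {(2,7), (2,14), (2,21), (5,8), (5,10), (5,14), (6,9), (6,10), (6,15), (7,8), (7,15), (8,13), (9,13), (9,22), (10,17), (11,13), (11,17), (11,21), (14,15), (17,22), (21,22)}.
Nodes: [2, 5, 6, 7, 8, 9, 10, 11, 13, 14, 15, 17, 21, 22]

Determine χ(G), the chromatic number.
χ(G) = 3

Clique number ω(G) = 2 (lower bound: χ ≥ ω).
Odd cycle [14, 5, 10, 6, 15] needs 3 colors (χ ≥ 3).
The coloring below uses 3 colors, so χ(G) = 3.
A valid 3-coloring: color 1: [8, 9, 10, 15, 21]; color 2: [2, 5, 6, 11, 22]; color 3: [7, 13, 14, 17].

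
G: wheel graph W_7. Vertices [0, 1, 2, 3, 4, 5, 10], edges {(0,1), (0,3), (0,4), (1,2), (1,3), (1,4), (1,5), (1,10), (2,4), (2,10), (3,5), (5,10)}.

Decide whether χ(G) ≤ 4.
A valid 4-coloring: color 1: [1]; color 2: [0, 2, 5]; color 3: [3, 4, 10].
(χ(G) = 3 ≤ 4.)

Yes, G is 4-colorable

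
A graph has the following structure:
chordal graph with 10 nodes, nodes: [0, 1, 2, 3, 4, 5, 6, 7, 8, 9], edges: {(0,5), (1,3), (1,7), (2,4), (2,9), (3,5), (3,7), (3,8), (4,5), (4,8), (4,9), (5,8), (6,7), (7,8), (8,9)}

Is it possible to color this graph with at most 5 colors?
Yes, G is 5-colorable

A valid 5-coloring: color 1: [0, 1, 2, 6, 8]; color 2: [3, 4]; color 3: [5, 7, 9].
(χ(G) = 3 ≤ 5.)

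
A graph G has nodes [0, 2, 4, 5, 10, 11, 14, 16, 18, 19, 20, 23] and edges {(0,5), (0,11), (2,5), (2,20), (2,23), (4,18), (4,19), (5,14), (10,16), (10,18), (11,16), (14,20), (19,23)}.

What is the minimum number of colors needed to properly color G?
Clique number ω(G) = 2 (lower bound: χ ≥ ω).
The graph is bipartite (no odd cycle), so 2 colors suffice: χ(G) = 2.
A valid 2-coloring: color 1: [4, 5, 10, 11, 20, 23]; color 2: [0, 2, 14, 16, 18, 19].

χ(G) = 2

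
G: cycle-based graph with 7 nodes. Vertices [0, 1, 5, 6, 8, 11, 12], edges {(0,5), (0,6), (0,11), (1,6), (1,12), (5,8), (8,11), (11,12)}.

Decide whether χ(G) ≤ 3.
A valid 3-coloring: color 1: [0, 8, 12]; color 2: [1, 5, 11]; color 3: [6].
(χ(G) = 3 ≤ 3.)

Yes, G is 3-colorable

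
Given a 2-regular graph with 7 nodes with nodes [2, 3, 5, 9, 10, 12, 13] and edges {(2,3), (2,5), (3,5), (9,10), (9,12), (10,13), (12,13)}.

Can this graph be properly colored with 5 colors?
Yes, G is 5-colorable

A valid 5-coloring: color 1: [5, 9, 13]; color 2: [2, 10, 12]; color 3: [3].
(χ(G) = 3 ≤ 5.)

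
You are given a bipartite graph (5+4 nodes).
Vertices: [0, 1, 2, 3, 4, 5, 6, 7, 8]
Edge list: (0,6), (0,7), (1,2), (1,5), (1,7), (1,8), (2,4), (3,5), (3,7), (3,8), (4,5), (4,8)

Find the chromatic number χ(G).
Clique number ω(G) = 2 (lower bound: χ ≥ ω).
The graph is bipartite (no odd cycle), so 2 colors suffice: χ(G) = 2.
A valid 2-coloring: color 1: [0, 1, 3, 4]; color 2: [2, 5, 6, 7, 8].

χ(G) = 2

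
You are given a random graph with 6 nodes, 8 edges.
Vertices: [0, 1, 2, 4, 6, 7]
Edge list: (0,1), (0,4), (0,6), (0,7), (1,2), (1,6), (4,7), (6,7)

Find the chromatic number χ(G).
Clique number ω(G) = 3 (lower bound: χ ≥ ω).
The clique on [0, 4, 7] has size 3, forcing χ ≥ 3, and the coloring below uses 3 colors, so χ(G) = 3.
A valid 3-coloring: color 1: [0, 2]; color 2: [4, 6]; color 3: [1, 7].

χ(G) = 3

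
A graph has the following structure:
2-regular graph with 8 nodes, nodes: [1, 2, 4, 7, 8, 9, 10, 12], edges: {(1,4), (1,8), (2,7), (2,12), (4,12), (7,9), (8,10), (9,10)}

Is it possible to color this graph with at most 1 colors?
Edge (1,8) forces its endpoints to differ, so 1 color is not enough.

No, G is not 1-colorable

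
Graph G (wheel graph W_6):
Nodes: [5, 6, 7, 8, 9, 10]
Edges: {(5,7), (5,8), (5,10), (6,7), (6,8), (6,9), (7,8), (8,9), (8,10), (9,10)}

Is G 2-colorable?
No, G is not 2-colorable

The clique on vertices [8, 9, 10] has size 3 > 2, so it alone needs 3 colors.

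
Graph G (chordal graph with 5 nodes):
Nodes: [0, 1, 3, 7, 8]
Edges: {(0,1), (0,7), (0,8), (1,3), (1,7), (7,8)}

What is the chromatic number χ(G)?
χ(G) = 3

Clique number ω(G) = 3 (lower bound: χ ≥ ω).
The clique on [0, 7, 8] has size 3, forcing χ ≥ 3, and the coloring below uses 3 colors, so χ(G) = 3.
A valid 3-coloring: color 1: [1, 8]; color 2: [0, 3]; color 3: [7].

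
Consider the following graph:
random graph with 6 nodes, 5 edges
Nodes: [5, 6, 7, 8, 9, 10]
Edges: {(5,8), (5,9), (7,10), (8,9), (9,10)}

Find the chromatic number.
Clique number ω(G) = 3 (lower bound: χ ≥ ω).
The clique on [5, 8, 9] has size 3, forcing χ ≥ 3, and the coloring below uses 3 colors, so χ(G) = 3.
A valid 3-coloring: color 1: [6, 7, 9]; color 2: [5, 10]; color 3: [8].

χ(G) = 3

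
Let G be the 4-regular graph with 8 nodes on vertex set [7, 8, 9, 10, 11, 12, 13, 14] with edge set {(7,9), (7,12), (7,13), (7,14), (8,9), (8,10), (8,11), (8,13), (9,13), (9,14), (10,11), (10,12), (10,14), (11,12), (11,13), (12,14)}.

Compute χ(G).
χ(G) = 4

Clique number ω(G) = 3 (lower bound: χ ≥ ω).
Suppose a proper 3-coloring c exists. The clique [7, 9, 13] takes 3 distinct colors; by symmetry let c(7) = 1, c(9) = 2, c(13) = 3.
- Vertex 8: neighbors [9, 13] already have colors [2, 3] ⇒ c(8) = 1.
- Vertex 11: neighbors [8, 13] already have colors [1, 3] ⇒ c(11) = 2.
- Vertex 10: neighbors [8, 11] already have colors [1, 2] ⇒ c(10) = 3.
- Vertex 12: neighbors [7, 11, 10] already have colors [1, 2, 3] — all 3 colors blocked. Contradiction.
The forced assignments end in a contradiction, so G has no proper 3-coloring (χ ≥ 4).
The coloring below uses 4 colors, so χ(G) = 4.
A valid 4-coloring: color 1: [9, 10]; color 2: [11, 14]; color 3: [12, 13]; color 4: [7, 8].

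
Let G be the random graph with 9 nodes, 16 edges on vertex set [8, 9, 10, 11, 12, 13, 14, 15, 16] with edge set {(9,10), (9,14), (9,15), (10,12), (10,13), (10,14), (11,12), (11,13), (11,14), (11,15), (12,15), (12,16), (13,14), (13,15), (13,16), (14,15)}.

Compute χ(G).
χ(G) = 4

Clique number ω(G) = 4 (lower bound: χ ≥ ω).
The clique on [11, 13, 14, 15] has size 4, forcing χ ≥ 4, and the coloring below uses 4 colors, so χ(G) = 4.
A valid 4-coloring: color 1: [8, 9, 12, 13]; color 2: [14, 16]; color 3: [10, 15]; color 4: [11].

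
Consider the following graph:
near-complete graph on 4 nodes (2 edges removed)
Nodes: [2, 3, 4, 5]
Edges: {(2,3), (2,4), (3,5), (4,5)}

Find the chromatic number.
Clique number ω(G) = 2 (lower bound: χ ≥ ω).
The graph is bipartite (no odd cycle), so 2 colors suffice: χ(G) = 2.
A valid 2-coloring: color 1: [2, 5]; color 2: [3, 4].

χ(G) = 2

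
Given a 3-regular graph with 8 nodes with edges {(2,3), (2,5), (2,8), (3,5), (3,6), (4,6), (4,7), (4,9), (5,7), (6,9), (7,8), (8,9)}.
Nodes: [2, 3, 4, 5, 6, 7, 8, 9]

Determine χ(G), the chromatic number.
χ(G) = 3

Clique number ω(G) = 3 (lower bound: χ ≥ ω).
The clique on [2, 3, 5] has size 3, forcing χ ≥ 3, and the coloring below uses 3 colors, so χ(G) = 3.
A valid 3-coloring: color 1: [2, 6, 7]; color 2: [5, 9]; color 3: [3, 4, 8].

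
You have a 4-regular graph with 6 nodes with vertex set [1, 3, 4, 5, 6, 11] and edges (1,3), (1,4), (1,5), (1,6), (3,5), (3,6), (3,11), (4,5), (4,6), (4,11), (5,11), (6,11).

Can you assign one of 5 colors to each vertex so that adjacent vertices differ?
Yes, G is 5-colorable

A valid 5-coloring: color 1: [5, 6]; color 2: [1, 11]; color 3: [3, 4].
(χ(G) = 3 ≤ 5.)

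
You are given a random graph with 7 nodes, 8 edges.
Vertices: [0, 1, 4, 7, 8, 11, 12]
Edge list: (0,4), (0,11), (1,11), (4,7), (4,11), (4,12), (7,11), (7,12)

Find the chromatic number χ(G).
χ(G) = 3

Clique number ω(G) = 3 (lower bound: χ ≥ ω).
The clique on [0, 4, 11] has size 3, forcing χ ≥ 3, and the coloring below uses 3 colors, so χ(G) = 3.
A valid 3-coloring: color 1: [1, 4, 8]; color 2: [11, 12]; color 3: [0, 7].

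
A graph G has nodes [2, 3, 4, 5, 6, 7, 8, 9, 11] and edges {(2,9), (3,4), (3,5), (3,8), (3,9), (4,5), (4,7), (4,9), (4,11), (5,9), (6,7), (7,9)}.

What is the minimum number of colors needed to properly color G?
χ(G) = 4

Clique number ω(G) = 4 (lower bound: χ ≥ ω).
The clique on [3, 4, 5, 9] has size 4, forcing χ ≥ 4, and the coloring below uses 4 colors, so χ(G) = 4.
A valid 4-coloring: color 1: [6, 8, 9, 11]; color 2: [2, 4]; color 3: [3, 7]; color 4: [5].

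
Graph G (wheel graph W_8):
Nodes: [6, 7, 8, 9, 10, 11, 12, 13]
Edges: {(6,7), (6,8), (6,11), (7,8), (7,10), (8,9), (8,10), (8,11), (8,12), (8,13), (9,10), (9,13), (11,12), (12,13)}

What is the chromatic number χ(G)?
Clique number ω(G) = 3 (lower bound: χ ≥ ω).
Odd cycle [12, 13, 9, 10, 7, 6, 11] needs 3 colors (χ ≥ 3).
Vertex 8 is adjacent to every vertex of [6, 7, 9, 10, 11, 12, 13], which already need 3 colors among themselves, so 8 needs a new color (χ ≥ 4).
The coloring below uses 4 colors, so χ(G) = 4.
A valid 4-coloring: color 1: [8]; color 2: [6, 9, 12]; color 3: [10, 11, 13]; color 4: [7].

χ(G) = 4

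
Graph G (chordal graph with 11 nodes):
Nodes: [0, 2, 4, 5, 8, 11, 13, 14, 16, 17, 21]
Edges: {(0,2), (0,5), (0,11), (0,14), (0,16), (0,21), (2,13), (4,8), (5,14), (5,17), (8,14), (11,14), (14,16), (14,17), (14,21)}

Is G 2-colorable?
No, G is not 2-colorable

The clique on vertices [0, 14, 16] has size 3 > 2, so it alone needs 3 colors.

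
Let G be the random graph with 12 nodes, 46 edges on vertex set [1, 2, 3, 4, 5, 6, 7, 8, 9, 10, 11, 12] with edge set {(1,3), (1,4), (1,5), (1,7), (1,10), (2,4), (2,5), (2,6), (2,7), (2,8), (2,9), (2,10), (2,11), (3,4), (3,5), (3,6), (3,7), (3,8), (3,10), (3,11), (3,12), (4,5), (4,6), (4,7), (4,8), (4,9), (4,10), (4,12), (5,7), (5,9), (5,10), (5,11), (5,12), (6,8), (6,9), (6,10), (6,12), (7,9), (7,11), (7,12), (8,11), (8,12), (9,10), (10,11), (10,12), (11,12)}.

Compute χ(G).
χ(G) = 5

Clique number ω(G) = 5 (lower bound: χ ≥ ω).
The clique on [3, 5, 10, 11, 12] has size 5, forcing χ ≥ 5, and the coloring below uses 5 colors, so χ(G) = 5.
A valid 5-coloring: color 1: [4, 11]; color 2: [3, 9]; color 3: [5, 6]; color 4: [7, 8, 10]; color 5: [1, 2, 12].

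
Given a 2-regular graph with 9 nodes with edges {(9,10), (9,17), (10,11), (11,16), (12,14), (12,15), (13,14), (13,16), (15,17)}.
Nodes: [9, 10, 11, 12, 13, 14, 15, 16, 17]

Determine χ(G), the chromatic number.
Clique number ω(G) = 2 (lower bound: χ ≥ ω).
Odd cycle [9, 10, 11, 16, 13, 14, 12, 15, 17] needs 3 colors (χ ≥ 3).
The coloring below uses 3 colors, so χ(G) = 3.
A valid 3-coloring: color 1: [9, 11, 13, 15]; color 2: [10, 14, 16, 17]; color 3: [12].

χ(G) = 3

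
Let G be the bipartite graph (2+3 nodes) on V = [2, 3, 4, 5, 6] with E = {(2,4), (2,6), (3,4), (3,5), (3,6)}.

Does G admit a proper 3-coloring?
Yes, G is 3-colorable

A valid 3-coloring: color 1: [2, 3]; color 2: [4, 5, 6].
(χ(G) = 2 ≤ 3.)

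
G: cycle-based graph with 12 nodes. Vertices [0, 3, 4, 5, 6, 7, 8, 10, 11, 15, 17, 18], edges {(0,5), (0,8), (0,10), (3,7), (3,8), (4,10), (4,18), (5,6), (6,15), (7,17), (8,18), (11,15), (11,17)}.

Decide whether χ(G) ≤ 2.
Odd cycle [18, 4, 10, 0, 8] needs 3 colors (χ ≥ 3).
Hence χ(G) ≥ 3 > 2, so no proper 2-coloring exists.

No, G is not 2-colorable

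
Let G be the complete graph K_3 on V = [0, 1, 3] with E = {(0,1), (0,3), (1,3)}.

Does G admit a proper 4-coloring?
A valid 4-coloring: color 1: [1]; color 2: [0]; color 3: [3].
(χ(G) = 3 ≤ 4.)

Yes, G is 4-colorable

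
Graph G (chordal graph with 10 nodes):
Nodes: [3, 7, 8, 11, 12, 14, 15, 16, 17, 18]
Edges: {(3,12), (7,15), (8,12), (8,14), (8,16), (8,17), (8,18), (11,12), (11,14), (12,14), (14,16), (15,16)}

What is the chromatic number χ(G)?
Clique number ω(G) = 3 (lower bound: χ ≥ ω).
The clique on [8, 14, 16] has size 3, forcing χ ≥ 3, and the coloring below uses 3 colors, so χ(G) = 3.
A valid 3-coloring: color 1: [3, 8, 11, 15]; color 2: [7, 14, 17, 18]; color 3: [12, 16].

χ(G) = 3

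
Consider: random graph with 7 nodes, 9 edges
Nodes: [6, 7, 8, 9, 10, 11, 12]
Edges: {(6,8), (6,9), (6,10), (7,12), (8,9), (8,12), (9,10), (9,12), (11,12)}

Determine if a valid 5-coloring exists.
Yes, G is 5-colorable

A valid 5-coloring: color 1: [6, 12]; color 2: [7, 9, 11]; color 3: [8, 10].
(χ(G) = 3 ≤ 5.)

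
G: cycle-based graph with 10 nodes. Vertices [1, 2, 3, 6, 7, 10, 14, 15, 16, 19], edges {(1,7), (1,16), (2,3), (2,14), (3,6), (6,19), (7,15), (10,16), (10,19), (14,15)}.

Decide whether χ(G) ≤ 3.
A valid 3-coloring: color 1: [3, 7, 14, 16, 19]; color 2: [1, 2, 6, 10, 15].
(χ(G) = 2 ≤ 3.)

Yes, G is 3-colorable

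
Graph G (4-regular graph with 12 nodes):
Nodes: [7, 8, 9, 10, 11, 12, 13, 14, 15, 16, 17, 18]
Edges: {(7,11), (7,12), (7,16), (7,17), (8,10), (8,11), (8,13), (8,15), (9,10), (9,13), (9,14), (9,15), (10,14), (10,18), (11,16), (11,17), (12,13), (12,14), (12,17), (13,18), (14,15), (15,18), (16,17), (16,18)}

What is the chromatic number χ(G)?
Clique number ω(G) = 4 (lower bound: χ ≥ ω).
The clique on [7, 11, 16, 17] has size 4, forcing χ ≥ 4, and the coloring below uses 4 colors, so χ(G) = 4.
A valid 4-coloring: color 1: [9, 11, 12, 18]; color 2: [10, 13, 15, 17]; color 3: [8, 14, 16]; color 4: [7].

χ(G) = 4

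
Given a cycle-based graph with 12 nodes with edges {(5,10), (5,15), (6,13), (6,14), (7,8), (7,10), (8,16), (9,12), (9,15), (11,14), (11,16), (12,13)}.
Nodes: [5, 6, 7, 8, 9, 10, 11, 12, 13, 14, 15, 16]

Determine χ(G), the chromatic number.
Clique number ω(G) = 2 (lower bound: χ ≥ ω).
The graph is bipartite (no odd cycle), so 2 colors suffice: χ(G) = 2.
A valid 2-coloring: color 1: [5, 7, 9, 13, 14, 16]; color 2: [6, 8, 10, 11, 12, 15].

χ(G) = 2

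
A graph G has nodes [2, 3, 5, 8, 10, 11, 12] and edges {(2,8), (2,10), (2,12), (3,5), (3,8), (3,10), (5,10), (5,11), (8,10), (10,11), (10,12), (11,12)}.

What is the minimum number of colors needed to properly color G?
χ(G) = 3

Clique number ω(G) = 3 (lower bound: χ ≥ ω).
The clique on [10, 11, 12] has size 3, forcing χ ≥ 3, and the coloring below uses 3 colors, so χ(G) = 3.
A valid 3-coloring: color 1: [10]; color 2: [2, 3, 11]; color 3: [5, 8, 12].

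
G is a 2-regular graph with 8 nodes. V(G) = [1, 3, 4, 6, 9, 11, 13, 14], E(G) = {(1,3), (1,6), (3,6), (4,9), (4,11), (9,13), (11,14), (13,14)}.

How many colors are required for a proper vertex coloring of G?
χ(G) = 3

Clique number ω(G) = 3 (lower bound: χ ≥ ω).
The clique on [1, 3, 6] has size 3, forcing χ ≥ 3, and the coloring below uses 3 colors, so χ(G) = 3.
A valid 3-coloring: color 1: [6, 11, 13]; color 2: [1, 4, 14]; color 3: [3, 9].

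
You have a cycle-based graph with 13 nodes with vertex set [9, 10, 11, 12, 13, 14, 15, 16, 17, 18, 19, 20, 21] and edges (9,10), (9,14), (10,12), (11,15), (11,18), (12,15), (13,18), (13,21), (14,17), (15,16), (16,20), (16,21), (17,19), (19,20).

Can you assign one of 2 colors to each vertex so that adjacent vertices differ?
No, G is not 2-colorable

Odd cycle [16, 15, 12, 10, 9, 14, 17, 19, 20] needs 3 colors (χ ≥ 3).
Hence χ(G) ≥ 3 > 2, so no proper 2-coloring exists.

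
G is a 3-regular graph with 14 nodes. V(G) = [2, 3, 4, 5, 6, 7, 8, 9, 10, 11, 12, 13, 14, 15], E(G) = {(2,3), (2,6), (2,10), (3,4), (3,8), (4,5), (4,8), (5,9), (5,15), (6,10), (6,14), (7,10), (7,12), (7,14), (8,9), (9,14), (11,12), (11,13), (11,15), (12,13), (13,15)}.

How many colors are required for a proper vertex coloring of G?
Clique number ω(G) = 3 (lower bound: χ ≥ ω).
The clique on [2, 6, 10] has size 3, forcing χ ≥ 3, and the coloring below uses 3 colors, so χ(G) = 3.
A valid 3-coloring: color 1: [2, 8, 12, 14, 15]; color 2: [4, 9, 10, 11]; color 3: [3, 5, 6, 7, 13].

χ(G) = 3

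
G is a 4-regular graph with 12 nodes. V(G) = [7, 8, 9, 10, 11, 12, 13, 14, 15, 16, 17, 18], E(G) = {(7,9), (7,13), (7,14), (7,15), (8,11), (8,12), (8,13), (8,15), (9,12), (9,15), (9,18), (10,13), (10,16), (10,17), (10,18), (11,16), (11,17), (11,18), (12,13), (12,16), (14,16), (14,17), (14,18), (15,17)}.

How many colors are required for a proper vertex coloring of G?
Clique number ω(G) = 3 (lower bound: χ ≥ ω).
The clique on [7, 9, 15] has size 3, forcing χ ≥ 3, and the coloring below uses 3 colors, so χ(G) = 3.
A valid 3-coloring: color 1: [7, 8, 16, 17, 18]; color 2: [10, 11, 12, 14, 15]; color 3: [9, 13].

χ(G) = 3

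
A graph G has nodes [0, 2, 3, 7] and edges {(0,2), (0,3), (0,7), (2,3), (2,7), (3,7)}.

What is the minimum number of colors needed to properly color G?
Clique number ω(G) = 4 (lower bound: χ ≥ ω).
The clique on [0, 2, 3, 7] has size 4, forcing χ ≥ 4, and the coloring below uses 4 colors, so χ(G) = 4.
A valid 4-coloring: color 1: [0]; color 2: [2]; color 3: [3]; color 4: [7].

χ(G) = 4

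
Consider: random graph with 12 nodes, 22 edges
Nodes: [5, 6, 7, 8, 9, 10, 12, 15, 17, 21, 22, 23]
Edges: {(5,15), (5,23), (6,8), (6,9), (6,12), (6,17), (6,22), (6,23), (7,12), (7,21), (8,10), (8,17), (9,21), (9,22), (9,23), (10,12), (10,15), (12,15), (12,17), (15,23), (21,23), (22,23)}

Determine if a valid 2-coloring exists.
The clique on vertices [6, 9, 22, 23] has size 4 > 2, so it alone needs 4 colors.

No, G is not 2-colorable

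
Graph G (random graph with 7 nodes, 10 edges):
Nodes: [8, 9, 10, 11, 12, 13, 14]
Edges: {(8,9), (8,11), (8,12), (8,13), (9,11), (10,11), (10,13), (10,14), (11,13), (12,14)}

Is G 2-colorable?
No, G is not 2-colorable

The clique on vertices [8, 9, 11] has size 3 > 2, so it alone needs 3 colors.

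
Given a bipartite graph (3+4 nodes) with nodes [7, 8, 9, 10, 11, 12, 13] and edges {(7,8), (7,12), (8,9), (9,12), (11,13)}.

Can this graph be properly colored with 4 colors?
A valid 4-coloring: color 1: [8, 10, 12, 13]; color 2: [7, 9, 11].
(χ(G) = 2 ≤ 4.)

Yes, G is 4-colorable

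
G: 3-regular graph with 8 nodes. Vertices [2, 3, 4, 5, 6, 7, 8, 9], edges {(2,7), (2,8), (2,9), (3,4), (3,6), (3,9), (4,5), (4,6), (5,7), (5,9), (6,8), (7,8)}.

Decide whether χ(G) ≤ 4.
A valid 4-coloring: color 1: [3, 5, 8]; color 2: [6, 7, 9]; color 3: [2, 4].
(χ(G) = 3 ≤ 4.)

Yes, G is 4-colorable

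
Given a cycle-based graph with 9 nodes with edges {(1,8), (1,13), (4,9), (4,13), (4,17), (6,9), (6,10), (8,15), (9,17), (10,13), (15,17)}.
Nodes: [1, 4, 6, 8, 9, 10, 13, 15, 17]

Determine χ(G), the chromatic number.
Clique number ω(G) = 3 (lower bound: χ ≥ ω).
The clique on [4, 9, 17] has size 3, forcing χ ≥ 3, and the coloring below uses 3 colors, so χ(G) = 3.
A valid 3-coloring: color 1: [6, 8, 13, 17]; color 2: [1, 4, 10, 15]; color 3: [9].

χ(G) = 3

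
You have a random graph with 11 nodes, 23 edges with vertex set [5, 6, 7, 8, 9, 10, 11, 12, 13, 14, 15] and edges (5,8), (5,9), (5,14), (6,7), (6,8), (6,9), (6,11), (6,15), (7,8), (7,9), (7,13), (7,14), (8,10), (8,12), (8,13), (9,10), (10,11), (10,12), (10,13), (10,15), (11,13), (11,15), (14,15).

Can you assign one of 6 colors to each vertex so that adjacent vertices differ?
Yes, G is 6-colorable

A valid 6-coloring: color 1: [5, 7, 10]; color 2: [8, 9, 15]; color 3: [6, 12, 13, 14]; color 4: [11].
(χ(G) = 4 ≤ 6.)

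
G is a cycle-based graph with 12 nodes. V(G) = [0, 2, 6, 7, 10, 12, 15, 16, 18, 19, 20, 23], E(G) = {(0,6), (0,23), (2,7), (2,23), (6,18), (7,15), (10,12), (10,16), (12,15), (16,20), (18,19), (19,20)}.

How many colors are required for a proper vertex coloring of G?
Clique number ω(G) = 2 (lower bound: χ ≥ ω).
The graph is bipartite (no odd cycle), so 2 colors suffice: χ(G) = 2.
A valid 2-coloring: color 1: [6, 7, 12, 16, 19, 23]; color 2: [0, 2, 10, 15, 18, 20].

χ(G) = 2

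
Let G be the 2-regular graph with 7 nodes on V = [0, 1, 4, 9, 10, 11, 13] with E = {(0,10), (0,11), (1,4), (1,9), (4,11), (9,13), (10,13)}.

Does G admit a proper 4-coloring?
A valid 4-coloring: color 1: [1, 10, 11]; color 2: [0, 4, 9]; color 3: [13].
(χ(G) = 3 ≤ 4.)

Yes, G is 4-colorable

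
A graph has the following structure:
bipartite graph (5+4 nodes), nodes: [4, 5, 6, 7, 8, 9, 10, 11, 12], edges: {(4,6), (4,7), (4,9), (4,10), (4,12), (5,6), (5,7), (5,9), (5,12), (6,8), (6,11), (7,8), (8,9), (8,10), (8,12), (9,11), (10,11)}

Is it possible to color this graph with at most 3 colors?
Yes, G is 3-colorable

A valid 3-coloring: color 1: [4, 5, 8, 11]; color 2: [6, 7, 9, 10, 12].
(χ(G) = 2 ≤ 3.)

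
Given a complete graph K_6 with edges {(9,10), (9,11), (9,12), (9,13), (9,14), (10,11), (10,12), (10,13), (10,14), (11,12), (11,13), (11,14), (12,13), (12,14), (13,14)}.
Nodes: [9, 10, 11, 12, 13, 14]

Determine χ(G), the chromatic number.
χ(G) = 6

Clique number ω(G) = 6 (lower bound: χ ≥ ω).
The clique on [9, 10, 11, 12, 13, 14] has size 6, forcing χ ≥ 6, and the coloring below uses 6 colors, so χ(G) = 6.
A valid 6-coloring: color 1: [9]; color 2: [10]; color 3: [11]; color 4: [12]; color 5: [14]; color 6: [13].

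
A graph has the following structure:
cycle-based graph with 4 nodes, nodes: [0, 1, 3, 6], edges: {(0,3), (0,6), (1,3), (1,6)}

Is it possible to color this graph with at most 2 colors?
Yes, G is 2-colorable

A valid 2-coloring: color 1: [3, 6]; color 2: [0, 1].
(χ(G) = 2 ≤ 2.)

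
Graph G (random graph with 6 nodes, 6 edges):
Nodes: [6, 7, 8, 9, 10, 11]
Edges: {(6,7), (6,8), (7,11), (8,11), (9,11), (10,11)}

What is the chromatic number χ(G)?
Clique number ω(G) = 2 (lower bound: χ ≥ ω).
The graph is bipartite (no odd cycle), so 2 colors suffice: χ(G) = 2.
A valid 2-coloring: color 1: [6, 11]; color 2: [7, 8, 9, 10].

χ(G) = 2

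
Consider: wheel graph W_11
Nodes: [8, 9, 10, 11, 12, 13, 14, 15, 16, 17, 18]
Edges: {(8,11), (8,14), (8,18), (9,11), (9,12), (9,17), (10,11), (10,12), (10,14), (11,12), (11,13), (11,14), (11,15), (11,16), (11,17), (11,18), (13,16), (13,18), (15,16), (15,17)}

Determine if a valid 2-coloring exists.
The clique on vertices [8, 11, 18] has size 3 > 2, so it alone needs 3 colors.

No, G is not 2-colorable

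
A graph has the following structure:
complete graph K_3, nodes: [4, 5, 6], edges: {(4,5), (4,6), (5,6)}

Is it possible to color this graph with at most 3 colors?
Yes, G is 3-colorable

A valid 3-coloring: color 1: [6]; color 2: [5]; color 3: [4].
(χ(G) = 3 ≤ 3.)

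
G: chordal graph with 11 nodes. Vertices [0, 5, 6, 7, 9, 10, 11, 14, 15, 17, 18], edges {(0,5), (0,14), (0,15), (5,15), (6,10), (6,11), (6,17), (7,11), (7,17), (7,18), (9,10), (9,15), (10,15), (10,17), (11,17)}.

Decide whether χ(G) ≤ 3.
Yes, G is 3-colorable

A valid 3-coloring: color 1: [0, 10, 11, 18]; color 2: [14, 15, 17]; color 3: [5, 6, 7, 9].
(χ(G) = 3 ≤ 3.)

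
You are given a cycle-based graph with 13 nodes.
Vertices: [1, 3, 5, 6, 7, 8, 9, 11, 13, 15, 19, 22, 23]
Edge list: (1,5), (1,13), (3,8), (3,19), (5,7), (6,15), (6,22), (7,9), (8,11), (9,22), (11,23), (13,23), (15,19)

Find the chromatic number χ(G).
χ(G) = 3

Clique number ω(G) = 2 (lower bound: χ ≥ ω).
Odd cycle [13, 1, 5, 7, 9, 22, 6, 15, 19, 3, 8, 11, 23] needs 3 colors (χ ≥ 3).
The coloring below uses 3 colors, so χ(G) = 3.
A valid 3-coloring: color 1: [5, 6, 9, 11, 13, 19]; color 2: [1, 3, 7, 15, 22, 23]; color 3: [8].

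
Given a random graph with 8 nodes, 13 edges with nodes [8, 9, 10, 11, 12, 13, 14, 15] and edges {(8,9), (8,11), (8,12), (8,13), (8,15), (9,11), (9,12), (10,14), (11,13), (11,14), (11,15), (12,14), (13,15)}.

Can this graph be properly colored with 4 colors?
A valid 4-coloring: color 1: [10, 11, 12]; color 2: [8, 14]; color 3: [9, 15]; color 4: [13].
(χ(G) = 4 ≤ 4.)

Yes, G is 4-colorable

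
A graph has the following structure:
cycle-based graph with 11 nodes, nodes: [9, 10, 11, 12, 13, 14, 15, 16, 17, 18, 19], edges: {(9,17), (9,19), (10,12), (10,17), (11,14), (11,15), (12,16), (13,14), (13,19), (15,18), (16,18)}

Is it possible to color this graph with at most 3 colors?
A valid 3-coloring: color 1: [10, 14, 15, 16, 19]; color 2: [11, 12, 13, 17, 18]; color 3: [9].
(χ(G) = 3 ≤ 3.)

Yes, G is 3-colorable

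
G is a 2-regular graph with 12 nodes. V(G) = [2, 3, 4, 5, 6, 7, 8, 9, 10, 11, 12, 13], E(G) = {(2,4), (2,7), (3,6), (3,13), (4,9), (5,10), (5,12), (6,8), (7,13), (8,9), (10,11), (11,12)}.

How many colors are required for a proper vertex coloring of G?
χ(G) = 2

Clique number ω(G) = 2 (lower bound: χ ≥ ω).
The graph is bipartite (no odd cycle), so 2 colors suffice: χ(G) = 2.
A valid 2-coloring: color 1: [2, 5, 6, 9, 11, 13]; color 2: [3, 4, 7, 8, 10, 12].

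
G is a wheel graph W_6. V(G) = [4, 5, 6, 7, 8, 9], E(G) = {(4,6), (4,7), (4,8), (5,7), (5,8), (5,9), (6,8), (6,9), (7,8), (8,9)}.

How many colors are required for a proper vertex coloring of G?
Clique number ω(G) = 3 (lower bound: χ ≥ ω).
Odd cycle [5, 7, 4, 6, 9] needs 3 colors (χ ≥ 3).
Vertex 8 is adjacent to every vertex of [4, 5, 6, 7, 9], which already need 3 colors among themselves, so 8 needs a new color (χ ≥ 4).
The coloring below uses 4 colors, so χ(G) = 4.
A valid 4-coloring: color 1: [8]; color 2: [5, 6]; color 3: [7, 9]; color 4: [4].

χ(G) = 4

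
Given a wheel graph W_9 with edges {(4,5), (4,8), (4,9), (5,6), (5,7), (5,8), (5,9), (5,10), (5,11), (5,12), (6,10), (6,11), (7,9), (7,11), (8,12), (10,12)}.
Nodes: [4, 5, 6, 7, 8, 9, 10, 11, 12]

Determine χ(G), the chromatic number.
χ(G) = 3

Clique number ω(G) = 3 (lower bound: χ ≥ ω).
The clique on [4, 5, 8] has size 3, forcing χ ≥ 3, and the coloring below uses 3 colors, so χ(G) = 3.
A valid 3-coloring: color 1: [5]; color 2: [8, 9, 10, 11]; color 3: [4, 6, 7, 12].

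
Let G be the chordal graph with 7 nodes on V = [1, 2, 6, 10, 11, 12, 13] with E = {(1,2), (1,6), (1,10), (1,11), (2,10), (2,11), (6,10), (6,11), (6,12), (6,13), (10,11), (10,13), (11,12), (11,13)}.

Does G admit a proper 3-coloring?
No, G is not 3-colorable

The clique on vertices [1, 2, 10, 11] has size 4 > 3, so it alone needs 4 colors.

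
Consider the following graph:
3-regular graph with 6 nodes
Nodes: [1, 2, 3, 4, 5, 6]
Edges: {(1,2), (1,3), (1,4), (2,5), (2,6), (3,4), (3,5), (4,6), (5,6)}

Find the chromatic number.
Clique number ω(G) = 3 (lower bound: χ ≥ ω).
The clique on [1, 3, 4] has size 3, forcing χ ≥ 3, and the coloring below uses 3 colors, so χ(G) = 3.
A valid 3-coloring: color 1: [2, 4]; color 2: [1, 5]; color 3: [3, 6].

χ(G) = 3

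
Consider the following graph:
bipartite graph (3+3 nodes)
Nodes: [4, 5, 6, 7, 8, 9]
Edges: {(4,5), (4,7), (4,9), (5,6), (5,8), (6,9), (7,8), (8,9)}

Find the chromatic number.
χ(G) = 2

Clique number ω(G) = 2 (lower bound: χ ≥ ω).
The graph is bipartite (no odd cycle), so 2 colors suffice: χ(G) = 2.
A valid 2-coloring: color 1: [4, 6, 8]; color 2: [5, 7, 9].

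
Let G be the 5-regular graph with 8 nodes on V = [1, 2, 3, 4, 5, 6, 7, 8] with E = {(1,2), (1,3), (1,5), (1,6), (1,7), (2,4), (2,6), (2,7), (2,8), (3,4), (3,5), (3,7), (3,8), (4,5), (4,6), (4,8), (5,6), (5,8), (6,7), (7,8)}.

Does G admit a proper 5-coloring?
Yes, G is 5-colorable

A valid 5-coloring: color 1: [6, 8]; color 2: [5, 7]; color 3: [2, 3]; color 4: [1, 4].
(χ(G) = 4 ≤ 5.)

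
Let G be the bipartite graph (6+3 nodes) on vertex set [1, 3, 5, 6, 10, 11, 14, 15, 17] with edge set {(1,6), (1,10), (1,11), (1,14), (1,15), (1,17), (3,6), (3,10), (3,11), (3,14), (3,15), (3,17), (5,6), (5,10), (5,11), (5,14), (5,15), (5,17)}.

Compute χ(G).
χ(G) = 2

Clique number ω(G) = 2 (lower bound: χ ≥ ω).
The graph is bipartite (no odd cycle), so 2 colors suffice: χ(G) = 2.
A valid 2-coloring: color 1: [1, 3, 5]; color 2: [6, 10, 11, 14, 15, 17].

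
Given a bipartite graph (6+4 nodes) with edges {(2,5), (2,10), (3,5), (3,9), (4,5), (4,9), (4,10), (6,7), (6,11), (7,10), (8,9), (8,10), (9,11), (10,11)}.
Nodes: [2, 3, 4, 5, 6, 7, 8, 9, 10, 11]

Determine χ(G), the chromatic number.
Clique number ω(G) = 2 (lower bound: χ ≥ ω).
The graph is bipartite (no odd cycle), so 2 colors suffice: χ(G) = 2.
A valid 2-coloring: color 1: [5, 6, 9, 10]; color 2: [2, 3, 4, 7, 8, 11].

χ(G) = 2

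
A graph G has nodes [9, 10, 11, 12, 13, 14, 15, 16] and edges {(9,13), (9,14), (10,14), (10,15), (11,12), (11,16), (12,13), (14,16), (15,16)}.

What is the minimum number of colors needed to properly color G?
Clique number ω(G) = 2 (lower bound: χ ≥ ω).
The graph is bipartite (no odd cycle), so 2 colors suffice: χ(G) = 2.
A valid 2-coloring: color 1: [9, 10, 12, 16]; color 2: [11, 13, 14, 15].

χ(G) = 2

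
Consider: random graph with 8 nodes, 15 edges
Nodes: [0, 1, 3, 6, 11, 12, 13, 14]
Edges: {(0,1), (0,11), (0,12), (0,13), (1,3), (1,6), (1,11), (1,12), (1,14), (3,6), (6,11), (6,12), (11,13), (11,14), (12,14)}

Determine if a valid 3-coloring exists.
Yes, G is 3-colorable

A valid 3-coloring: color 1: [1, 13]; color 2: [3, 11, 12]; color 3: [0, 6, 14].
(χ(G) = 3 ≤ 3.)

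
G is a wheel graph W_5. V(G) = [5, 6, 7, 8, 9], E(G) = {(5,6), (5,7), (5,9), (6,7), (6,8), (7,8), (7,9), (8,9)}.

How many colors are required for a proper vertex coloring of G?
Clique number ω(G) = 3 (lower bound: χ ≥ ω).
The clique on [7, 8, 9] has size 3, forcing χ ≥ 3, and the coloring below uses 3 colors, so χ(G) = 3.
A valid 3-coloring: color 1: [7]; color 2: [6, 9]; color 3: [5, 8].

χ(G) = 3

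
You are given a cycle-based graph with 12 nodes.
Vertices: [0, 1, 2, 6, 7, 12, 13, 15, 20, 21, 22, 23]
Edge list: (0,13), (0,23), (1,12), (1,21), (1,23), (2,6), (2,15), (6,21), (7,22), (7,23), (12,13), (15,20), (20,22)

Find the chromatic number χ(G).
χ(G) = 3

Clique number ω(G) = 2 (lower bound: χ ≥ ω).
Odd cycle [0, 13, 12, 1, 23] needs 3 colors (χ ≥ 3).
The coloring below uses 3 colors, so χ(G) = 3.
A valid 3-coloring: color 1: [2, 13, 21, 22, 23]; color 2: [0, 1, 6, 7, 15]; color 3: [12, 20].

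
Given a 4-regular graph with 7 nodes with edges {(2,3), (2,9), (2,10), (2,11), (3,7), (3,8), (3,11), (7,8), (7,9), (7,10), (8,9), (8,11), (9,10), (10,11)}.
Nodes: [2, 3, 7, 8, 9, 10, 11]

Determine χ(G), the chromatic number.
χ(G) = 4

Clique number ω(G) = 3 (lower bound: χ ≥ ω).
Suppose a proper 3-coloring c exists. The clique [2, 3, 11] takes 3 distinct colors; by symmetry let c(2) = 1, c(3) = 2, c(11) = 3.
- Vertex 8: neighbors [3, 11] already have colors [2, 3] ⇒ c(8) = 1.
- Vertex 7: neighbors [8, 3] already have colors [1, 2] ⇒ c(7) = 3.
- Vertex 9: neighbors [2, 7] already have colors [1, 3] ⇒ c(9) = 2.
- Vertex 10: neighbors [2, 9, 7] already have colors [1, 2, 3] — all 3 colors blocked. Contradiction.
The forced assignments end in a contradiction, so G has no proper 3-coloring (χ ≥ 4).
The coloring below uses 4 colors, so χ(G) = 4.
A valid 4-coloring: color 1: [7, 11]; color 2: [2, 8]; color 3: [3, 10]; color 4: [9].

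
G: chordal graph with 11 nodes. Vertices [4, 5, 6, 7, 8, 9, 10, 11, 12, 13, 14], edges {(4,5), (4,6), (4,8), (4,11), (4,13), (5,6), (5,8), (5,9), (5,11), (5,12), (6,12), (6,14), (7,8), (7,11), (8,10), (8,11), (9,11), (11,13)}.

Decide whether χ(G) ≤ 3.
The clique on vertices [4, 5, 8, 11] has size 4 > 3, so it alone needs 4 colors.

No, G is not 3-colorable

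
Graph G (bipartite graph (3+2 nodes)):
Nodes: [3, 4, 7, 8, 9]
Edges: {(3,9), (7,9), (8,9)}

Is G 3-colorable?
A valid 3-coloring: color 1: [4, 9]; color 2: [3, 7, 8].
(χ(G) = 2 ≤ 3.)

Yes, G is 3-colorable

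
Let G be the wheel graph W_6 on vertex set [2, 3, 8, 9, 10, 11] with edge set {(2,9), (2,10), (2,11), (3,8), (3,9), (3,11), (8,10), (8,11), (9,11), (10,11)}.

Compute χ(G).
χ(G) = 4

Clique number ω(G) = 3 (lower bound: χ ≥ ω).
Odd cycle [2, 9, 3, 8, 10] needs 3 colors (χ ≥ 3).
Vertex 11 is adjacent to every vertex of [2, 3, 8, 9, 10], which already need 3 colors among themselves, so 11 needs a new color (χ ≥ 4).
The coloring below uses 4 colors, so χ(G) = 4.
A valid 4-coloring: color 1: [11]; color 2: [2, 8]; color 3: [9, 10]; color 4: [3].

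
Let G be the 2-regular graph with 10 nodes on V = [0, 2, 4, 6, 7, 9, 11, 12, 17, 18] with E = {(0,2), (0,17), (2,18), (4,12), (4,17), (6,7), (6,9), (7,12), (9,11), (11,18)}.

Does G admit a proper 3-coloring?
Yes, G is 3-colorable

A valid 3-coloring: color 1: [0, 4, 7, 9, 18]; color 2: [2, 6, 11, 12, 17].
(χ(G) = 2 ≤ 3.)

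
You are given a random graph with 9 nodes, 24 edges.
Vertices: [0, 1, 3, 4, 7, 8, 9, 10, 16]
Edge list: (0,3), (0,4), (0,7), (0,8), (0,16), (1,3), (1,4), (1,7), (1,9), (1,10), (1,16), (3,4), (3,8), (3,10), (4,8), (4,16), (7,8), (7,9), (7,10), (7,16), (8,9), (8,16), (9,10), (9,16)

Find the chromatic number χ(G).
Clique number ω(G) = 4 (lower bound: χ ≥ ω).
Suppose a proper 4-coloring c exists. The clique [0, 3, 4, 8] takes 4 distinct colors; by symmetry let c(0) = 1, c(3) = 2, c(4) = 3, c(8) = 4.
- Vertex 16: neighbors [0, 4, 8] already have colors [1, 3, 4] ⇒ c(16) = 2.
- Vertex 7: neighbors [0, 16, 8] already have colors [1, 2, 4] ⇒ c(7) = 3.
- Vertex 9: neighbors [16, 7, 8] already have colors [2, 3, 4] ⇒ c(9) = 1.
- Vertex 1: neighbors [9, 3, 4] already have colors [1, 2, 3] ⇒ c(1) = 4.
- Vertex 10: neighbors [9, 3, 7, 1] already have colors [1, 2, 3, 4] — all 4 colors blocked. Contradiction.
The forced assignments end in a contradiction, so G has no proper 4-coloring (χ ≥ 5).
The coloring below uses 5 colors, so χ(G) = 5.
A valid 5-coloring: color 1: [10, 16]; color 2: [3, 7]; color 3: [1, 8]; color 4: [0, 9]; color 5: [4].

χ(G) = 5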